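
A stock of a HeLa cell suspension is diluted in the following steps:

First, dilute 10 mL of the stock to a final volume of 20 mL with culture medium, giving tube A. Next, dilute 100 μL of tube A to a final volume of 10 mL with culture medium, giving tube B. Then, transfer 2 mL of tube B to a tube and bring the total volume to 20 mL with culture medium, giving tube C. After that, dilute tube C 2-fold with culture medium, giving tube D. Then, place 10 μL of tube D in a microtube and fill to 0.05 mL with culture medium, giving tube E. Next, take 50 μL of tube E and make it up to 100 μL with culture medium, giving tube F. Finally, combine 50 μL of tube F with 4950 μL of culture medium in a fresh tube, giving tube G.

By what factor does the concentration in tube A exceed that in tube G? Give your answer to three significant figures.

Step 1: 10 mL brought to 20 mL → factor 20/10 = 2
Step 2: 100 μL brought to 10 mL → factor 10000/100 = 100
Step 3: 2 mL brought to 20 mL → factor 20/2 = 10
Step 4: 2-fold → factor 2
Step 5: 10 μL brought to 0.05 mL → factor 50/10 = 5
Step 6: 50 μL brought to 100 μL → factor 100/50 = 2
Step 7: 50 μL + 4950 μL = 5000 μL total → factor 5000/50 = 100
Dilution factor to tube A = 2; to tube G = 4 × 10^6
[tube A]/[tube G] = (factor to tube G)/(factor to tube A) = 4 × 10^6/2 = 2.00 × 10^6

2.00 × 10^6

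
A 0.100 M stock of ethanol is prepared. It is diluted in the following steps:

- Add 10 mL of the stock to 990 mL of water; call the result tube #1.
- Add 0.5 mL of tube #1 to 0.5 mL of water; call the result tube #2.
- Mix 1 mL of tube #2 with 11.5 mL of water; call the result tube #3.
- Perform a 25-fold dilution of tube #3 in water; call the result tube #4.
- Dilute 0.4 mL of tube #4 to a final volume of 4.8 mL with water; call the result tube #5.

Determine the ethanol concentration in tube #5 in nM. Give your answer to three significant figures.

133 nM

Step 1: 10 mL + 990 mL = 1000 mL total → factor 1000/10 = 100
Step 2: 0.5 mL + 0.5 mL = 1 mL total → factor 1/0.5 = 2
Step 3: 1 mL + 11.5 mL = 12.5 mL total → factor 12.5/1 = 12.5
Step 4: 25-fold → factor 25
Step 5: 0.4 mL brought to 4.8 mL → factor 4.8/0.4 = 12
Overall dilution factor = 100 × 2 × 12.5 × 25 × 12 = 7.5 × 10^5
Final = 0.100 M / 7.5 × 10^5 = 1.333 × 10^-7 M = 133 nM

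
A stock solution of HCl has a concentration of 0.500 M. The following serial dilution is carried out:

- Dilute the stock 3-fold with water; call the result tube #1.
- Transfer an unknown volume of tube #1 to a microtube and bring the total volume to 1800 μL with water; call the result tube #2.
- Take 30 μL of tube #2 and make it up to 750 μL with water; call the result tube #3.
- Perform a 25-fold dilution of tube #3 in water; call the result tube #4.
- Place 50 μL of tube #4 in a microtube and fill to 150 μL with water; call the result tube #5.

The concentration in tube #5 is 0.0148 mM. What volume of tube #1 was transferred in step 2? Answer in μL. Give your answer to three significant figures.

Step 1: 3-fold → factor 3
Step 2: v brought to 1800 μL → factor = 1800 μL/v
Step 3: 30 μL brought to 750 μL → factor 750/30 = 25
Step 4: 25-fold → factor 25
Step 5: 50 μL brought to 150 μL → factor 150/50 = 3
Product of known-step factors = 5625
Overall factor = 0.500 M / (0.0148 mM) = 33784
Step-2 factor = 33784 / 5625 = 6.006
v = 1800 μL / 6.006 = 300 μL

300 μL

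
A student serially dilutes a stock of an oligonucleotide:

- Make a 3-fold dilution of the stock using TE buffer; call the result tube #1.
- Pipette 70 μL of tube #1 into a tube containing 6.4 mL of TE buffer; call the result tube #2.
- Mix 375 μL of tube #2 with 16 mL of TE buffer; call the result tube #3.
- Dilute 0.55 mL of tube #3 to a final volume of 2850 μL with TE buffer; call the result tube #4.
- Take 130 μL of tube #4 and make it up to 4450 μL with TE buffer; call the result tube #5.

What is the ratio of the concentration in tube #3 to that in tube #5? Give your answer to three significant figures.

177

Step 1: 3-fold → factor 3
Step 2: 70 μL + 6.4 mL = 6470 μL total → factor 6470/70 = 92.429
Step 3: 375 μL + 16 mL = 16375 μL total → factor 16375/375 = 43.667
Step 4: 0.55 mL brought to 2850 μL → factor 2.85/0.55 = 5.1818
Step 5: 130 μL brought to 4450 μL → factor 4450/130 = 34.231
Dilution factor to tube #3 = 12108; to tube #5 = 2.1477 × 10^6
[tube #3]/[tube #5] = (factor to tube #5)/(factor to tube #3) = 2.1477 × 10^6/12108 = 177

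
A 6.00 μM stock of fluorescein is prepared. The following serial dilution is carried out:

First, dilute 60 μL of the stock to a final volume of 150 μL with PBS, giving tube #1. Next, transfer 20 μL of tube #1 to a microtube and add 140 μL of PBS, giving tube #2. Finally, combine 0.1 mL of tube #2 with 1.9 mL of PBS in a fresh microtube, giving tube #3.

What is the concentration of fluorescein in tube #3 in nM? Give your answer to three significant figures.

15.0 nM

Step 1: 60 μL brought to 150 μL → factor 150/60 = 2.5
Step 2: 20 μL + 140 μL = 160 μL total → factor 160/20 = 8
Step 3: 0.1 mL + 1.9 mL = 2 mL total → factor 2/0.1 = 20
Overall dilution factor = 2.5 × 8 × 20 = 400
Final = 6.00 μM / 400 = 0.01500 μM = 15.0 nM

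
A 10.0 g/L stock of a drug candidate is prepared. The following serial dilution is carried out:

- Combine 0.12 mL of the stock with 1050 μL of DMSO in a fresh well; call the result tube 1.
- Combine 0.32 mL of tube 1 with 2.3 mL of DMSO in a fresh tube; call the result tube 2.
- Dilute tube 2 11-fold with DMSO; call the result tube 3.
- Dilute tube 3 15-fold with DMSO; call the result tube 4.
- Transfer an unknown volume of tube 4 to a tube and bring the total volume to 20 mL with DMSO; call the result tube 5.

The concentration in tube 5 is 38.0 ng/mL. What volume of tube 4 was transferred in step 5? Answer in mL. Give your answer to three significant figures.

1.00 mL

Step 1: 0.12 mL + 1050 μL = 1.17 mL total → factor 1.17/0.12 = 9.75
Step 2: 0.32 mL + 2.3 mL = 2.62 mL total → factor 2.62/0.32 = 8.1875
Step 3: 11-fold → factor 11
Step 4: 15-fold → factor 15
Step 5: v brought to 20 mL → factor = 20 mL/v
Product of known-step factors = 13172
Overall factor = 10.0 g/L / (38.0 ng/mL) = 2.6316 × 10^5
Step-5 factor = 2.6316 × 10^5 / 13172 = 19.979
v = 20 mL / 19.979 = 1.00 mL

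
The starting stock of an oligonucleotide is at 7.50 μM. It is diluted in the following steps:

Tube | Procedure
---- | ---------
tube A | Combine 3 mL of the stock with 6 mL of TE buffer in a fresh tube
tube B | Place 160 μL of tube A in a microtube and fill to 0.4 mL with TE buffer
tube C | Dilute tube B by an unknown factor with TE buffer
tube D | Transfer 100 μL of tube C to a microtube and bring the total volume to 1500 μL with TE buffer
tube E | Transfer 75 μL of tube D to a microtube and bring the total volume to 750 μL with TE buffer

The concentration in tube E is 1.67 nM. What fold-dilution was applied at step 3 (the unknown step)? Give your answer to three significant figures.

3.99-fold

Step 1: 3 mL + 6 mL = 9 mL total → factor 9/3 = 3
Step 2: 160 μL brought to 0.4 mL → factor 400/160 = 2.5
Step 3: unknown factor x
Step 4: 100 μL brought to 1500 μL → factor 1500/100 = 15
Step 5: 75 μL brought to 750 μL → factor 750/75 = 10
Product of known-step factors = 1125
Overall factor = 7.50 μM / (1.67 nM) = 4491
x = 4491 / 1125 = 3.99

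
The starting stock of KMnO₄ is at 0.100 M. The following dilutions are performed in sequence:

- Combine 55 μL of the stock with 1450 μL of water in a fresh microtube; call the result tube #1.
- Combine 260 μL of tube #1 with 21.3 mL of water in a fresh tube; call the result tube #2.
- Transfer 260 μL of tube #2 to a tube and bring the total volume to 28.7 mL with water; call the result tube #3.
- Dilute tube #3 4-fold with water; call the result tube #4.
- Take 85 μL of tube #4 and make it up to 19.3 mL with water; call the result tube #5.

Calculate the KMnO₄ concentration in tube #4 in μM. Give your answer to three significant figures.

Step 1: 55 μL + 1450 μL = 1505 μL total → factor 1505/55 = 27.364
Step 2: 260 μL + 21.3 mL = 21560 μL total → factor 21560/260 = 82.923
Step 3: 260 μL brought to 28.7 mL → factor 28700/260 = 110.38
Step 4: 4-fold → factor 4
Dilution factor through tube #4 = 27.364 × 82.923 × 110.38 × 4 = 1.0019 × 10^6
[tube #4] = 0.100 M / 1.0019 × 10^6 = 9.981 × 10^-8 M = 0.0998 μM

0.0998 μM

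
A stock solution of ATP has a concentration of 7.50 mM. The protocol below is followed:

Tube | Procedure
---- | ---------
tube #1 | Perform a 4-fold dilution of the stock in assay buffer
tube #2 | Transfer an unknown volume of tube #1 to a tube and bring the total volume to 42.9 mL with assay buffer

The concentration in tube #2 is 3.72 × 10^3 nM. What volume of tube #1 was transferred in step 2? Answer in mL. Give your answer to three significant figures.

Step 1: 4-fold → factor 4
Step 2: v brought to 42.9 mL → factor = 42.9 mL/v
Product of known-step factors = 4
Overall factor = 7.50 mM / (3.72 × 10^3 nM) = 2016.1
Step-2 factor = 2016.1 / 4 = 504.03
v = 42.9 mL / 504.03 = 0.0851 mL

0.0851 mL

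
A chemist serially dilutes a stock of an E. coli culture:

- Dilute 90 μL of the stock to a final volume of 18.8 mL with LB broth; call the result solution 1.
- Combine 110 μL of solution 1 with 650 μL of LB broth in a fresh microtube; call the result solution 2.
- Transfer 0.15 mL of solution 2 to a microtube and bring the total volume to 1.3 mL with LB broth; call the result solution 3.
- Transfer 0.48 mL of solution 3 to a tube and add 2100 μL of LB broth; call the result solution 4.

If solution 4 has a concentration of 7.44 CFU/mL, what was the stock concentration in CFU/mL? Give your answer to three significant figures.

Step 1: 90 μL brought to 18.8 mL → factor 18800/90 = 208.89
Step 2: 110 μL + 650 μL = 760 μL total → factor 760/110 = 6.9091
Step 3: 0.15 mL brought to 1.3 mL → factor 1.3/0.15 = 8.6667
Step 4: 0.48 mL + 2100 μL = 2.58 mL total → factor 2.58/0.48 = 5.375
Overall dilution factor = 208.89 × 6.9091 × 8.6667 × 5.375 = 67231
Stock = 7.44 CFU/mL × 67231 = 5.00 × 10^5 CFU/mL

5.00 × 10^5 CFU/mL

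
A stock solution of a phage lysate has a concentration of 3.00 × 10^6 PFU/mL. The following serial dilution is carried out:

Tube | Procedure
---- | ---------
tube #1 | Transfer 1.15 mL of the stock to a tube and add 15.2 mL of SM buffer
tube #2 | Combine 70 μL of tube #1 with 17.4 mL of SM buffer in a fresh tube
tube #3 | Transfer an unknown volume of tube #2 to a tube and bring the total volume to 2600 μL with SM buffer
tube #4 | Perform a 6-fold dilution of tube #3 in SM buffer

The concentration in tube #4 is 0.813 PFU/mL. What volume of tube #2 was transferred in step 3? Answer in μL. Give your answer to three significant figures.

Step 1: 1.15 mL + 15.2 mL = 16.35 mL total → factor 16.35/1.15 = 14.217
Step 2: 70 μL + 17.4 mL = 17470 μL total → factor 17470/70 = 249.57
Step 3: v brought to 2600 μL → factor = 2600 μL/v
Step 4: 6-fold → factor 6
Product of known-step factors = 21290
Overall factor = 3.00 × 10^6 PFU/mL / (0.813 PFU/mL) = 3.69 × 10^6
Step-3 factor = 3.69 × 10^6 / 21290 = 173.33
v = 2600 μL / 173.33 = 15.0 μL

15.0 μL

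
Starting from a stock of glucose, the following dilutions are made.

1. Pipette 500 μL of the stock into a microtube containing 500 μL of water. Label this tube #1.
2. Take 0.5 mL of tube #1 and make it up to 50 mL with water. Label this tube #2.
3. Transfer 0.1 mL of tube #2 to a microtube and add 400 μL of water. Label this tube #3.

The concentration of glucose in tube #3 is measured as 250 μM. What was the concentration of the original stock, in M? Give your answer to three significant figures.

0.250 M

Step 1: 500 μL + 500 μL = 1000 μL total → factor 1000/500 = 2
Step 2: 0.5 mL brought to 50 mL → factor 50/0.5 = 100
Step 3: 0.1 mL + 400 μL = 0.5 mL total → factor 0.5/0.1 = 5
Overall dilution factor = 2 × 100 × 5 = 1000
Stock = 250 μM × 1000 = 2.500 × 10^5 μM = 0.250 M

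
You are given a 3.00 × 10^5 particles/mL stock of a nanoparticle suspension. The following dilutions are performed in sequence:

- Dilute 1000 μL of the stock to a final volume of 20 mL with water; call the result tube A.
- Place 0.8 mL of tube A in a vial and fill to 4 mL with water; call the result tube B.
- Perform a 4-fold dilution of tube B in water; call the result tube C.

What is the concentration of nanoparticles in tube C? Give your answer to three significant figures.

750 particles/mL

Step 1: 1000 μL brought to 20 mL → factor 20000/1000 = 20
Step 2: 0.8 mL brought to 4 mL → factor 4/0.8 = 5
Step 3: 4-fold → factor 4
Overall dilution factor = 20 × 5 × 4 = 400
Final = 3.00 × 10^5 particles/mL / 400 = 750 particles/mL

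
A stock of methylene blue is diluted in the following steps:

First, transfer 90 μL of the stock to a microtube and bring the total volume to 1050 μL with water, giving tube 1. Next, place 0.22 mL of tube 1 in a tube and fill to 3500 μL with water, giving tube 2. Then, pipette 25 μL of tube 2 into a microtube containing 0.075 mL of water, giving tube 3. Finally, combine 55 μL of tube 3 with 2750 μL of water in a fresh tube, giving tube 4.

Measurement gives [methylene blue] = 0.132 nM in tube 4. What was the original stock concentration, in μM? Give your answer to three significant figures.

5.00 μM

Step 1: 90 μL brought to 1050 μL → factor 1050/90 = 11.667
Step 2: 0.22 mL brought to 3500 μL → factor 3.5/0.22 = 15.909
Step 3: 25 μL + 0.075 mL = 100 μL total → factor 100/25 = 4
Step 4: 55 μL + 2750 μL = 2805 μL total → factor 2805/55 = 51
Overall dilution factor = 11.667 × 15.909 × 4 × 51 = 37864
Stock = 0.132 nM × 37864 = 4998 nM = 5.00 μM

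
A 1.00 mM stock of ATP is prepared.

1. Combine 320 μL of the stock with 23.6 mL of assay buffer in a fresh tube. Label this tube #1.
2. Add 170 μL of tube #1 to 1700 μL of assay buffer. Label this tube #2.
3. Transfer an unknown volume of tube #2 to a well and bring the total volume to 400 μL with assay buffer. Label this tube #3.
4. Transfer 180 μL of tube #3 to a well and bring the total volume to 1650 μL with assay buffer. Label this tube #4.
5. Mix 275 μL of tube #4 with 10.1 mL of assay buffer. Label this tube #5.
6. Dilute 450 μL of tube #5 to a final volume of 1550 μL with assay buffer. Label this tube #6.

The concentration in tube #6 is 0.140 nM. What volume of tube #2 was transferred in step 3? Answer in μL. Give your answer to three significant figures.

Step 1: 320 μL + 23.6 mL = 23920 μL total → factor 23920/320 = 74.75
Step 2: 170 μL + 1700 μL = 1870 μL total → factor 1870/170 = 11
Step 3: v brought to 400 μL → factor = 400 μL/v
Step 4: 180 μL brought to 1650 μL → factor 1650/180 = 9.1667
Step 5: 275 μL + 10.1 mL = 10375 μL total → factor 10375/275 = 37.727
Step 6: 450 μL brought to 1550 μL → factor 1550/450 = 3.4444
Product of known-step factors = 9.7947 × 10^5
Overall factor = 1.00 mM / (0.140 nM) = 7.1429 × 10^6
Step-3 factor = 7.1429 × 10^6 / 9.7947 × 10^5 = 7.2926
v = 400 μL / 7.2926 = 54.9 μL

54.9 μL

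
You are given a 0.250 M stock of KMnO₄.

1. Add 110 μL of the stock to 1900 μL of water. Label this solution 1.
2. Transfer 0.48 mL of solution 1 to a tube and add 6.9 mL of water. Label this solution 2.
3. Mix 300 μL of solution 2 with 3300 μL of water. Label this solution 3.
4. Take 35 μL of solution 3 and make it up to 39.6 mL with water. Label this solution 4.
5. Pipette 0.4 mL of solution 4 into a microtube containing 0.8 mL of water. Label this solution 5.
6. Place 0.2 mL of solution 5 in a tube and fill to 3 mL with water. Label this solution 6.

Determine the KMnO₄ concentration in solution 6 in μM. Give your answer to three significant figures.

Step 1: 110 μL + 1900 μL = 2010 μL total → factor 2010/110 = 18.273
Step 2: 0.48 mL + 6.9 mL = 7.38 mL total → factor 7.38/0.48 = 15.375
Step 3: 300 μL + 3300 μL = 3600 μL total → factor 3600/300 = 12
Step 4: 35 μL brought to 39.6 mL → factor 39600/35 = 1131.4
Step 5: 0.4 mL + 0.8 mL = 1.2 mL total → factor 1.2/0.4 = 3
Step 6: 0.2 mL brought to 3 mL → factor 3/0.2 = 15
Overall dilution factor = 18.273 × 15.375 × 12 × 1131.4 × 3 × 15 = 1.7165 × 10^8
Final = 0.250 M / 1.7165 × 10^8 = 1.456 × 10^-9 M = 0.00146 μM

0.00146 μM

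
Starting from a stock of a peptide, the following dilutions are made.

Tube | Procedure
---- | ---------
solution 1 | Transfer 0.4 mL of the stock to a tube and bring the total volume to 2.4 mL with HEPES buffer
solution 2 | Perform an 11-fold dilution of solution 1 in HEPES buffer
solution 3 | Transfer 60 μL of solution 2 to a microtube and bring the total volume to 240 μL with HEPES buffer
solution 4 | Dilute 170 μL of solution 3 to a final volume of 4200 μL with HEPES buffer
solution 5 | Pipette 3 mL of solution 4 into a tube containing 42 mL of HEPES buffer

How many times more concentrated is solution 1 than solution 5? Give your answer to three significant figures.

1.63 × 10^4

Step 1: 0.4 mL brought to 2.4 mL → factor 2.4/0.4 = 6
Step 2: 11-fold → factor 11
Step 3: 60 μL brought to 240 μL → factor 240/60 = 4
Step 4: 170 μL brought to 4200 μL → factor 4200/170 = 24.706
Step 5: 3 mL + 42 mL = 45 mL total → factor 45/3 = 15
Dilution factor to solution 1 = 6; to solution 5 = 97835
[solution 1]/[solution 5] = (factor to solution 5)/(factor to solution 1) = 97835/6 = 1.63 × 10^4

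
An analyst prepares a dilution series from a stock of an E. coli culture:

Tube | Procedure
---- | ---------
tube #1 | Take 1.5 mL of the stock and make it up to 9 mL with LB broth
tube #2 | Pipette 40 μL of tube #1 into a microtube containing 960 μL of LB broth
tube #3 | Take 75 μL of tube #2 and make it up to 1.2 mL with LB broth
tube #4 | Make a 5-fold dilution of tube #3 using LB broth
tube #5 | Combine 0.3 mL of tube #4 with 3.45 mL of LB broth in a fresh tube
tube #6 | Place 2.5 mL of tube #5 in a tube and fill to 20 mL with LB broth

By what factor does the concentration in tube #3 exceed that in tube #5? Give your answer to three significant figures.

62.5

Step 1: 1.5 mL brought to 9 mL → factor 9/1.5 = 6
Step 2: 40 μL + 960 μL = 1000 μL total → factor 1000/40 = 25
Step 3: 75 μL brought to 1.2 mL → factor 1200/75 = 16
Step 4: 5-fold → factor 5
Step 5: 0.3 mL + 3.45 mL = 3.75 mL total → factor 3.75/0.3 = 12.5
Dilution factor to tube #3 = 2400; to tube #5 = 1.5 × 10^5
[tube #3]/[tube #5] = (factor to tube #5)/(factor to tube #3) = 1.5 × 10^5/2400 = 62.5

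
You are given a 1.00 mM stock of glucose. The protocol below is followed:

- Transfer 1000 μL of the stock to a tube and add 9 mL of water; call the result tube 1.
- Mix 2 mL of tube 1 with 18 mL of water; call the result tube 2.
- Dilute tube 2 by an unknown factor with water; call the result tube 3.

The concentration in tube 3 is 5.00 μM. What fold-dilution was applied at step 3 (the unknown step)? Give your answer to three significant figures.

2.00-fold

Step 1: 1000 μL + 9 mL = 10000 μL total → factor 10000/1000 = 10
Step 2: 2 mL + 18 mL = 20 mL total → factor 20/2 = 10
Step 3: unknown factor x
Product of known-step factors = 100
Overall factor = 1.00 mM / (5.00 μM) = 200
x = 200 / 100 = 2.00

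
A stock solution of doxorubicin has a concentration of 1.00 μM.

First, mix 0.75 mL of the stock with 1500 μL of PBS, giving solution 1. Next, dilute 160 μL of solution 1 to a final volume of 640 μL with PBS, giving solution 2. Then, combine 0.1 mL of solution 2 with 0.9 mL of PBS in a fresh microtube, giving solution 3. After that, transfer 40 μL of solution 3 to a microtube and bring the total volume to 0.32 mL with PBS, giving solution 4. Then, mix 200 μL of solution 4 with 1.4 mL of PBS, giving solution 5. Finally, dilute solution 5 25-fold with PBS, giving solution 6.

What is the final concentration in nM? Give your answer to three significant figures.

0.00521 nM

Step 1: 0.75 mL + 1500 μL = 2.25 mL total → factor 2.25/0.75 = 3
Step 2: 160 μL brought to 640 μL → factor 640/160 = 4
Step 3: 0.1 mL + 0.9 mL = 1 mL total → factor 1/0.1 = 10
Step 4: 40 μL brought to 0.32 mL → factor 320/40 = 8
Step 5: 200 μL + 1.4 mL = 1600 μL total → factor 1600/200 = 8
Step 6: 25-fold → factor 25
Overall dilution factor = 3 × 4 × 10 × 8 × 8 × 25 = 1.92 × 10^5
Final = 1.00 μM / 1.92 × 10^5 = 5.208 × 10^-6 μM = 0.00521 nM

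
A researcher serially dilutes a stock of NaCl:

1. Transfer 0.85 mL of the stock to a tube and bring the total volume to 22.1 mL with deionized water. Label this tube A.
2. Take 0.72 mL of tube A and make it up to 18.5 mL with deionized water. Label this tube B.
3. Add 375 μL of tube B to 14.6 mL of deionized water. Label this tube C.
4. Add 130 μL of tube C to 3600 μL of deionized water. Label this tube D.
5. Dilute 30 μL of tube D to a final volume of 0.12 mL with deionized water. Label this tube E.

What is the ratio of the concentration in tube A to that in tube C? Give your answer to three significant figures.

Step 1: 0.85 mL brought to 22.1 mL → factor 22.1/0.85 = 26
Step 2: 0.72 mL brought to 18.5 mL → factor 18.5/0.72 = 25.694
Step 3: 375 μL + 14.6 mL = 14975 μL total → factor 14975/375 = 39.933
Dilution factor to tube A = 26; to tube C = 26678
[tube A]/[tube C] = (factor to tube C)/(factor to tube A) = 26678/26 = 1.03 × 10^3

1.03 × 10^3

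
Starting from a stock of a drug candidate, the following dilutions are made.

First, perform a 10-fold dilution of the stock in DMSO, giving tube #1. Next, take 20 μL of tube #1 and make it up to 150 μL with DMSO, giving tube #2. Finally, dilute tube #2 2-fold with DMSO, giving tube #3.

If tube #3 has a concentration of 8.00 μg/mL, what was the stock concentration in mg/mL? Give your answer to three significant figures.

Step 1: 10-fold → factor 10
Step 2: 20 μL brought to 150 μL → factor 150/20 = 7.5
Step 3: 2-fold → factor 2
Overall dilution factor = 10 × 7.5 × 2 = 150
Stock = 8.00 μg/mL × 150 = 1200 μg/mL = 1.20 mg/mL

1.20 mg/mL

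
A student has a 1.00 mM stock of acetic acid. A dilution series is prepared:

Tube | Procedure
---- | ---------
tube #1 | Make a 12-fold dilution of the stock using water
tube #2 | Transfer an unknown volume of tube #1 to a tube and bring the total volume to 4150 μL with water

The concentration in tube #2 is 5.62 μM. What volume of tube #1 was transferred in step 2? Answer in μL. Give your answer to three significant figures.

280 μL

Step 1: 12-fold → factor 12
Step 2: v brought to 4150 μL → factor = 4150 μL/v
Product of known-step factors = 12
Overall factor = 1.00 mM / (5.62 μM) = 177.94
Step-2 factor = 177.94 / 12 = 14.828
v = 4150 μL / 14.828 = 280 μL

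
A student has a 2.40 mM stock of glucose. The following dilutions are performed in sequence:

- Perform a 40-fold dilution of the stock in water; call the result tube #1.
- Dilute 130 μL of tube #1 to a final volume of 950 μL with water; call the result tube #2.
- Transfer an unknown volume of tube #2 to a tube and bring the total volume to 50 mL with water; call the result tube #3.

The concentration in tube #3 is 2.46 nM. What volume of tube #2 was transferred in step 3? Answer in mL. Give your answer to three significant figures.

0.0150 mL

Step 1: 40-fold → factor 40
Step 2: 130 μL brought to 950 μL → factor 950/130 = 7.3077
Step 3: v brought to 50 mL → factor = 50 mL/v
Product of known-step factors = 292.31
Overall factor = 2.40 mM / (2.46 nM) = 9.7561 × 10^5
Step-3 factor = 9.7561 × 10^5 / 292.31 = 3337.6
v = 50 mL / 3337.6 = 0.0150 mL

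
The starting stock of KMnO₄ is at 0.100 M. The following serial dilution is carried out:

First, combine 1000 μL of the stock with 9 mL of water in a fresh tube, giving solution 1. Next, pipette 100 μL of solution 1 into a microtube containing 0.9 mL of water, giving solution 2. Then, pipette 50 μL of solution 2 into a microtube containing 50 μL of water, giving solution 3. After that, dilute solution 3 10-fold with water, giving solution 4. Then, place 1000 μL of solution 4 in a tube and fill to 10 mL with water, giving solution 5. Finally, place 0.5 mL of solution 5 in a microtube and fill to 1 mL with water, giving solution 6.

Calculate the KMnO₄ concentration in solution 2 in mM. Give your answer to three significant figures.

1.00 mM

Step 1: 1000 μL + 9 mL = 10000 μL total → factor 10000/1000 = 10
Step 2: 100 μL + 0.9 mL = 1000 μL total → factor 1000/100 = 10
Dilution factor through solution 2 = 10 × 10 = 100
[solution 2] = 0.100 M / 100 = 0.001000 M = 1.00 mM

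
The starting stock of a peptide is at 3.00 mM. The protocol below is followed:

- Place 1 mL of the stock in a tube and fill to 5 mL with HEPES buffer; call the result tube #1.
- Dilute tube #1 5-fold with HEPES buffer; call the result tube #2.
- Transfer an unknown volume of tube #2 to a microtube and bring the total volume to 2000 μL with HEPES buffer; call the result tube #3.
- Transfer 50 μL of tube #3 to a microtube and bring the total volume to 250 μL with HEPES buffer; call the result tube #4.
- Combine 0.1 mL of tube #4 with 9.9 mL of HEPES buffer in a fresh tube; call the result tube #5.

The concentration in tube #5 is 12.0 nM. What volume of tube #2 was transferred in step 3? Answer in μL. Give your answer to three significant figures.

100 μL

Step 1: 1 mL brought to 5 mL → factor 5/1 = 5
Step 2: 5-fold → factor 5
Step 3: v brought to 2000 μL → factor = 2000 μL/v
Step 4: 50 μL brought to 250 μL → factor 250/50 = 5
Step 5: 0.1 mL + 9.9 mL = 10 mL total → factor 10/0.1 = 100
Product of known-step factors = 12500
Overall factor = 3.00 mM / (12.0 nM) = 2.5 × 10^5
Step-3 factor = 2.5 × 10^5 / 12500 = 20
v = 2000 μL / 20 = 100 μL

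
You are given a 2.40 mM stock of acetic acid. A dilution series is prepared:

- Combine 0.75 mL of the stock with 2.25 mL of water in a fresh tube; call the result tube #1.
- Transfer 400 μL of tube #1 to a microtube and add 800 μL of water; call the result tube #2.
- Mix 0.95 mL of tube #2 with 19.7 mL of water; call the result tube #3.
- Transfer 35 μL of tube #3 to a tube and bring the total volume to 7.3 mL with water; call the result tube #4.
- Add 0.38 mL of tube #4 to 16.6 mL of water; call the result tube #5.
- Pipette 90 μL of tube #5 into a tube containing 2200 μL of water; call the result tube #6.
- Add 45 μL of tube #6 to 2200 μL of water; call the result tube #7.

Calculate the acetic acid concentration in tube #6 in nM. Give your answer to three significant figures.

0.0388 nM

Step 1: 0.75 mL + 2.25 mL = 3 mL total → factor 3/0.75 = 4
Step 2: 400 μL + 800 μL = 1200 μL total → factor 1200/400 = 3
Step 3: 0.95 mL + 19.7 mL = 20.65 mL total → factor 20.65/0.95 = 21.737
Step 4: 35 μL brought to 7.3 mL → factor 7300/35 = 208.57
Step 5: 0.38 mL + 16.6 mL = 16.98 mL total → factor 16.98/0.38 = 44.684
Step 6: 90 μL + 2200 μL = 2290 μL total → factor 2290/90 = 25.444
Dilution factor through tube #6 = 4 × 3 × 21.737 × 208.57 × 44.684 × 25.444 = 6.1856 × 10^7
[tube #6] = 2.40 mM / 6.1856 × 10^7 = 3.880 × 10^-8 mM = 0.0388 nM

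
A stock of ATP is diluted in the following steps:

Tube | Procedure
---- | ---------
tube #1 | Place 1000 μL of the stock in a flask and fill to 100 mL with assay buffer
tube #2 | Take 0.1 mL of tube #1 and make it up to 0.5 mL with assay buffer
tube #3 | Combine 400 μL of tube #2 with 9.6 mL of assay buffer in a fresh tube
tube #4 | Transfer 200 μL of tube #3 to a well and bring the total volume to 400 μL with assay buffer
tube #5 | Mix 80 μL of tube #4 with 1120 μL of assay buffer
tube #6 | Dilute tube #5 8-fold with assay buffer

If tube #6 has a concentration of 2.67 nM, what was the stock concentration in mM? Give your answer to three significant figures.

Step 1: 1000 μL brought to 100 mL → factor 1 × 10^5/1000 = 100
Step 2: 0.1 mL brought to 0.5 mL → factor 0.5/0.1 = 5
Step 3: 400 μL + 9.6 mL = 10000 μL total → factor 10000/400 = 25
Step 4: 200 μL brought to 400 μL → factor 400/200 = 2
Step 5: 80 μL + 1120 μL = 1200 μL total → factor 1200/80 = 15
Step 6: 8-fold → factor 8
Overall dilution factor = 100 × 5 × 25 × 2 × 15 × 8 = 3 × 10^6
Stock = 2.67 nM × 3 × 10^6 = 8.010 × 10^6 nM = 8.01 mM

8.01 mM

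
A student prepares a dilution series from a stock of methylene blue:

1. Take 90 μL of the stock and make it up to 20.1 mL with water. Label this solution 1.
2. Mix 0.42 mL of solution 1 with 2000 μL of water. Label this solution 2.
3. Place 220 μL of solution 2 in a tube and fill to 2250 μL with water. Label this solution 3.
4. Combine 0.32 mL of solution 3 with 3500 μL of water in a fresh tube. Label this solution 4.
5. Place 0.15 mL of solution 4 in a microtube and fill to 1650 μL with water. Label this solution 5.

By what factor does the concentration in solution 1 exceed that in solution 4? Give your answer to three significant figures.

703

Step 1: 90 μL brought to 20.1 mL → factor 20100/90 = 223.33
Step 2: 0.42 mL + 2000 μL = 2.42 mL total → factor 2.42/0.42 = 5.7619
Step 3: 220 μL brought to 2250 μL → factor 2250/220 = 10.227
Step 4: 0.32 mL + 3500 μL = 3.82 mL total → factor 3.82/0.32 = 11.938
Dilution factor to solution 1 = 223.33; to solution 4 = 1.5711 × 10^5
[solution 1]/[solution 4] = (factor to solution 4)/(factor to solution 1) = 1.5711 × 10^5/223.33 = 703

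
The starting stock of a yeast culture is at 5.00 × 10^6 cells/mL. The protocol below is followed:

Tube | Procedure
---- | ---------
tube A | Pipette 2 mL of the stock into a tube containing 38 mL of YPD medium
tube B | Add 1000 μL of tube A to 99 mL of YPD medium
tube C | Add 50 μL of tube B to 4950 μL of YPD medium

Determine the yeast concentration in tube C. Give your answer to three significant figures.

25.0 cells/mL

Step 1: 2 mL + 38 mL = 40 mL total → factor 40/2 = 20
Step 2: 1000 μL + 99 mL = 1 × 10^5 μL total → factor 1 × 10^5/1000 = 100
Step 3: 50 μL + 4950 μL = 5000 μL total → factor 5000/50 = 100
Overall dilution factor = 20 × 100 × 100 = 2 × 10^5
Final = 5.00 × 10^6 cells/mL / 2 × 10^5 = 25.0 cells/mL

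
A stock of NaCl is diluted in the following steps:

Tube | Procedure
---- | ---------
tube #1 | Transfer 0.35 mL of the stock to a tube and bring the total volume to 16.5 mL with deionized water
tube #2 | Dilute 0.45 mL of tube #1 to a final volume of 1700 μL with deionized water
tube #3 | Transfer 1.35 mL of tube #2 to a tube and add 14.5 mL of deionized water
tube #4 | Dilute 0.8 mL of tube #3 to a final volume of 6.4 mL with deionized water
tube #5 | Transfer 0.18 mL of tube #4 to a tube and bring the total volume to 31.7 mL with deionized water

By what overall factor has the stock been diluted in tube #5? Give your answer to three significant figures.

2.95 × 10^6

Step 1: 0.35 mL brought to 16.5 mL → factor 16.5/0.35 = 47.143
Step 2: 0.45 mL brought to 1700 μL → factor 1.7/0.45 = 3.7778
Step 3: 1.35 mL + 14.5 mL = 15.85 mL total → factor 15.85/1.35 = 11.741
Step 4: 0.8 mL brought to 6.4 mL → factor 6.4/0.8 = 8
Step 5: 0.18 mL brought to 31.7 mL → factor 31.7/0.18 = 176.11
Overall dilution factor = 47.143 × 3.7778 × 11.741 × 8 × 176.11 = 2.9459 × 10^6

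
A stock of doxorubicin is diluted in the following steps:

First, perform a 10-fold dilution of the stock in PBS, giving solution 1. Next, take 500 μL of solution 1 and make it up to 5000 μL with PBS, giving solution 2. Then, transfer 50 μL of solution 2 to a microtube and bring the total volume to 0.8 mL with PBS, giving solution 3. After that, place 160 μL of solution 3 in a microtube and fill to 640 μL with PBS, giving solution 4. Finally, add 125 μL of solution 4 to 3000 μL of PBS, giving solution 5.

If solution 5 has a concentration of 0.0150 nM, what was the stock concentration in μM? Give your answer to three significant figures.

2.40 μM

Step 1: 10-fold → factor 10
Step 2: 500 μL brought to 5000 μL → factor 5000/500 = 10
Step 3: 50 μL brought to 0.8 mL → factor 800/50 = 16
Step 4: 160 μL brought to 640 μL → factor 640/160 = 4
Step 5: 125 μL + 3000 μL = 3125 μL total → factor 3125/125 = 25
Overall dilution factor = 10 × 10 × 16 × 4 × 25 = 1.6 × 10^5
Stock = 0.0150 nM × 1.6 × 10^5 = 2400 nM = 2.40 μM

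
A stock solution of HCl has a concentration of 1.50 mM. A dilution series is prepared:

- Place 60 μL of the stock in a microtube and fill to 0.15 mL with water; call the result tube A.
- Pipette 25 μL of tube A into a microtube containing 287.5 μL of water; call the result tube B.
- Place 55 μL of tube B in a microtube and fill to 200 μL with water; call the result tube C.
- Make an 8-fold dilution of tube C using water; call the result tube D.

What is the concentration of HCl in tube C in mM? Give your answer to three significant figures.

Step 1: 60 μL brought to 0.15 mL → factor 150/60 = 2.5
Step 2: 25 μL + 287.5 μL = 312.5 μL total → factor 312.5/25 = 12.5
Step 3: 55 μL brought to 200 μL → factor 200/55 = 3.6364
Dilution factor through tube C = 2.5 × 12.5 × 3.6364 = 113.64
[tube C] = 1.50 mM / 113.64 = 0.0132 mM

0.0132 mM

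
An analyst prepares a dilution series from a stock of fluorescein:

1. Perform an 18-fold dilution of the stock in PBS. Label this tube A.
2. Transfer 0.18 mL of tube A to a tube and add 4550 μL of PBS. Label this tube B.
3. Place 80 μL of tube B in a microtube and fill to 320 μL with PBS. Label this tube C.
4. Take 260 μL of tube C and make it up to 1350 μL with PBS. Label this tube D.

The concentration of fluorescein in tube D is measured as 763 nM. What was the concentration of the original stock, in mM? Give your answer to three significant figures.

7.50 mM

Step 1: 18-fold → factor 18
Step 2: 0.18 mL + 4550 μL = 4.73 mL total → factor 4.73/0.18 = 26.278
Step 3: 80 μL brought to 320 μL → factor 320/80 = 4
Step 4: 260 μL brought to 1350 μL → factor 1350/260 = 5.1923
Overall dilution factor = 18 × 26.278 × 4 × 5.1923 = 9823.8
Stock = 763 nM × 9823.8 = 7.496 × 10^6 nM = 7.50 mM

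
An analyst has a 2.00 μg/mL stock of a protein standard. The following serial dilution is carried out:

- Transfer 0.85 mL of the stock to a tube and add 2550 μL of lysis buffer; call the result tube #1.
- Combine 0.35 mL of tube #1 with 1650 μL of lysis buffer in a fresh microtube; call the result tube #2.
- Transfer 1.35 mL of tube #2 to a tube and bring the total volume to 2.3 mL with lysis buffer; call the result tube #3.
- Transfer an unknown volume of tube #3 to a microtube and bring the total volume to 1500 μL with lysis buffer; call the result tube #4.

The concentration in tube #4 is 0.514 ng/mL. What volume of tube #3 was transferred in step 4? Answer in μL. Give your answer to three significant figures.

Step 1: 0.85 mL + 2550 μL = 3.4 mL total → factor 3.4/0.85 = 4
Step 2: 0.35 mL + 1650 μL = 2 mL total → factor 2/0.35 = 5.7143
Step 3: 1.35 mL brought to 2.3 mL → factor 2.3/1.35 = 1.7037
Step 4: v brought to 1500 μL → factor = 1500 μL/v
Product of known-step factors = 38.942
Overall factor = 2.00 μg/mL / (0.514 ng/mL) = 3891.1
Step-4 factor = 3891.1 / 38.942 = 99.92
v = 1500 μL / 99.92 = 15.0 μL

15.0 μL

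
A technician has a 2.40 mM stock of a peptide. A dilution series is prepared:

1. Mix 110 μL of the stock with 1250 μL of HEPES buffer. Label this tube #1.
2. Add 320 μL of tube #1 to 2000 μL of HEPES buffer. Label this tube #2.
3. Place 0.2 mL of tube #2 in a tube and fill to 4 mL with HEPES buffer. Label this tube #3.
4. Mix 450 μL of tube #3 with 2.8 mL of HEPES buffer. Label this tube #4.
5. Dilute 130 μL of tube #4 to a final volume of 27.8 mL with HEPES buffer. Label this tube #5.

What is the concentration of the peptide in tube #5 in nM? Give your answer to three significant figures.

Step 1: 110 μL + 1250 μL = 1360 μL total → factor 1360/110 = 12.364
Step 2: 320 μL + 2000 μL = 2320 μL total → factor 2320/320 = 7.25
Step 3: 0.2 mL brought to 4 mL → factor 4/0.2 = 20
Step 4: 450 μL + 2.8 mL = 3250 μL total → factor 3250/450 = 7.2222
Step 5: 130 μL brought to 27.8 mL → factor 27800/130 = 213.85
Dilution factor through tube #5 = 12.364 × 7.25 × 20 × 7.2222 × 213.85 = 2.7688 × 10^6
[tube #5] = 2.40 mM / 2.7688 × 10^6 = 8.668 × 10^-7 mM = 0.867 nM

0.867 nM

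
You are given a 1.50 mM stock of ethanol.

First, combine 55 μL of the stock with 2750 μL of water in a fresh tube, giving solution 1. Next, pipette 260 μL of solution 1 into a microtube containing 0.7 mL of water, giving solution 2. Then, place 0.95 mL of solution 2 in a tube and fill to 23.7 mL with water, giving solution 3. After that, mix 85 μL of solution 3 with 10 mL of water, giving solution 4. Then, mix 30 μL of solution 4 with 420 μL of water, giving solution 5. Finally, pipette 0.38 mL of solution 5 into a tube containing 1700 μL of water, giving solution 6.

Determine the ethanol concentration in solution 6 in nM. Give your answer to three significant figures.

0.0328 nM

Step 1: 55 μL + 2750 μL = 2805 μL total → factor 2805/55 = 51
Step 2: 260 μL + 0.7 mL = 960 μL total → factor 960/260 = 3.6923
Step 3: 0.95 mL brought to 23.7 mL → factor 23.7/0.95 = 24.947
Step 4: 85 μL + 10 mL = 10085 μL total → factor 10085/85 = 118.65
Step 5: 30 μL + 420 μL = 450 μL total → factor 450/30 = 15
Step 6: 0.38 mL + 1700 μL = 2.08 mL total → factor 2.08/0.38 = 5.4737
Overall dilution factor = 51 × 3.6923 × 24.947 × 118.65 × 15 × 5.4737 = 4.5764 × 10^7
Final = 1.50 mM / 4.5764 × 10^7 = 3.278 × 10^-8 mM = 0.0328 nM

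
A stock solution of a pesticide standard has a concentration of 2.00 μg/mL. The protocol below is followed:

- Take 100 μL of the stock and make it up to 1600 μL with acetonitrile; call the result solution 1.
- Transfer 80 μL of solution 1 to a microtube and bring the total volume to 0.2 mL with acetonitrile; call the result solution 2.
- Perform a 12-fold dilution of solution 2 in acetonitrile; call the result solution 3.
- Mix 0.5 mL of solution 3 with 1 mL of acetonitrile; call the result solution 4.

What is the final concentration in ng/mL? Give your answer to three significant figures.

Step 1: 100 μL brought to 1600 μL → factor 1600/100 = 16
Step 2: 80 μL brought to 0.2 mL → factor 200/80 = 2.5
Step 3: 12-fold → factor 12
Step 4: 0.5 mL + 1 mL = 1.5 mL total → factor 1.5/0.5 = 3
Overall dilution factor = 16 × 2.5 × 12 × 3 = 1440
Final = 2.00 μg/mL / 1440 = 0.001389 μg/mL = 1.39 ng/mL

1.39 ng/mL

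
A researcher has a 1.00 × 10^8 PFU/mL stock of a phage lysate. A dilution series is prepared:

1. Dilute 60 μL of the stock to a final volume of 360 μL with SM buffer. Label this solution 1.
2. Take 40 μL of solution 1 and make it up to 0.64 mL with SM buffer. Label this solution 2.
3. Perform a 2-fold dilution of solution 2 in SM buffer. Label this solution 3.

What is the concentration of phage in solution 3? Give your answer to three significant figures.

Step 1: 60 μL brought to 360 μL → factor 360/60 = 6
Step 2: 40 μL brought to 0.64 mL → factor 640/40 = 16
Step 3: 2-fold → factor 2
Overall dilution factor = 6 × 16 × 2 = 192
Final = 1.00 × 10^8 PFU/mL / 192 = 5.21 × 10^5 PFU/mL

5.21 × 10^5 PFU/mL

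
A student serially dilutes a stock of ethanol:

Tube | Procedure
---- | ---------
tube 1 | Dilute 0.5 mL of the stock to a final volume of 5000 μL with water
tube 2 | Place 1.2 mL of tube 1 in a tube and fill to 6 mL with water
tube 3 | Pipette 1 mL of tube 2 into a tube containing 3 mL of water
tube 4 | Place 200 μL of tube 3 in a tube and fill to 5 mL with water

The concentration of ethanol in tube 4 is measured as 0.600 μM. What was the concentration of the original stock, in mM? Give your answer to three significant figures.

3.00 mM

Step 1: 0.5 mL brought to 5000 μL → factor 5/0.5 = 10
Step 2: 1.2 mL brought to 6 mL → factor 6/1.2 = 5
Step 3: 1 mL + 3 mL = 4 mL total → factor 4/1 = 4
Step 4: 200 μL brought to 5 mL → factor 5000/200 = 25
Overall dilution factor = 10 × 5 × 4 × 25 = 5000
Stock = 0.600 μM × 5000 = 3000 μM = 3.00 mM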